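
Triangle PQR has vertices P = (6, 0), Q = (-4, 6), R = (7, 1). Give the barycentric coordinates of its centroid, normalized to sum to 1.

(1/3, 1/3, 1/3)

The centroid is the average of the vertices, so each weight is 1/3.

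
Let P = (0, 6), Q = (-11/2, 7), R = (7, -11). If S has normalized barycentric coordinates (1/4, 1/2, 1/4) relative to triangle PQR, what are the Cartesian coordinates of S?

S = (1/4)·P + (1/2)·Q + (1/4)·R.
x-coordinate: (1/4)·0 + (1/2)·(-11/2) + (1/4)·7 = -1.
y-coordinate: (1/4)·6 + (1/2)·7 + (1/4)·(-11) = 9/4.

(-1, 9/4)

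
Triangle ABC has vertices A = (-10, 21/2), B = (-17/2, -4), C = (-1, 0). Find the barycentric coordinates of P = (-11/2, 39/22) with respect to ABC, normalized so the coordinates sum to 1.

Signed area of the reference triangle: [ABC] = ½·((-10)·(-4−0) + (-17/2)·(0−(21/2)) + (-1)·(21/2−(-4))) = ½·(40 + 357/4 − 29/2) = 459/8.
[PBC] = ½·((-11/2)·(-4−0) + (-17/2)·(0−(39/22)) + (-1)·(39/22−(-4))) = ½·(22 + 663/44 − 127/22) = 1377/88, so the A-coordinate is (1377/88)/(459/8) = 3/11.
[APC] = ½·((-10)·(39/22−0) + (-11/2)·(0−(21/2)) + (-1)·(21/2−(39/22))) = ½·(-195/11 + 231/4 − 96/11) = 1377/88, so the B-coordinate is 3/11.
[ABP] = ½·((-10)·(-4−(39/22)) + (-17/2)·(39/22−(21/2)) + (-11/2)·(21/2−(-4))) = ½·(635/11 + 816/11 − 319/4) = 2295/88, so the C-coordinate is 5/11.
Check: 3/11 + 3/11 + 5/11 = 1.

(3/11, 3/11, 5/11)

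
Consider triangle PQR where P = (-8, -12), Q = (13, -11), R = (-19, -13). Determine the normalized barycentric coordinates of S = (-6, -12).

(3/5, 1/5, 1/5)

Signed area of the reference triangle: [PQR] = ½·((-8)·(-11−(-13)) + 13·(-13−(-12)) + (-19)·(-12−(-11))) = ½·(-16 − 13 + 19) = -5.
[SQR] = ½·((-6)·(-11−(-13)) + 13·(-13−(-12)) + (-19)·(-12−(-11))) = ½·(-12 − 13 + 19) = -3, so the P-coordinate is (-3)/(-5) = 3/5.
[PSR] = ½·((-8)·(-12−(-13)) + (-6)·(-13−(-12)) + (-19)·(-12−(-12))) = ½·(-8 + 6 + 0) = -1, so the Q-coordinate is 1/5.
[PQS] = ½·((-8)·(-11−(-12)) + 13·(-12−(-12)) + (-6)·(-12−(-11))) = ½·(-8 + 0 + 6) = -1, so the R-coordinate is 1/5.
Check: 3/5 + 1/5 + 1/5 = 1.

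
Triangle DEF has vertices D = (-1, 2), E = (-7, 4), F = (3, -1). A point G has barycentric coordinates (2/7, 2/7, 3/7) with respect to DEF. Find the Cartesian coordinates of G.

(-1, 9/7)

G = (2/7)·D + (2/7)·E + (3/7)·F.
x-coordinate: (2/7)·(-1) + (2/7)·(-7) + (3/7)·3 = -1.
y-coordinate: (2/7)·2 + (2/7)·4 + (3/7)·(-1) = 9/7.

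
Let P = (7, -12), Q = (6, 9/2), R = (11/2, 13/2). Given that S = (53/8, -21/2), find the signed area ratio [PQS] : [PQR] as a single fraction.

3/4

[PQR] = ½·(7·(9/2−(13/2)) + 6·(13/2−(-12)) + (11/2)·(-12−(9/2))) = ½·(-14 + 111 − 363/4) = 25/8.
[PQS] = ½·(7·(9/2−(-21/2)) + 6·(-21/2−(-12)) + (53/8)·(-12−(9/2))) = ½·(105 + 9 − 1749/16) = 75/32, so the ratio is (75/32)/(25/8) = 3/4.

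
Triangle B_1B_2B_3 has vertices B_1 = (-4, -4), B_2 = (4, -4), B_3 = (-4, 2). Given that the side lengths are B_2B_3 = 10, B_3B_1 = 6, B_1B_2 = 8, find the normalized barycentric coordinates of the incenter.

(5/12, 1/4, 1/3)

The incenter has barycentric coordinates proportional to the opposite side lengths: (10 : 6 : 8).
Normalizing by 10+6+8 = 24 gives (5/12, 1/4, 1/3).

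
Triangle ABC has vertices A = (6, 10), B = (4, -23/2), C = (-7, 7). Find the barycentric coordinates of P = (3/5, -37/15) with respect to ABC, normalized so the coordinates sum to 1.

(2/15, 8/15, 1/3)

Signed area of the reference triangle: [ABC] = ½·(6·(-23/2−7) + 4·(7−10) + (-7)·(10−(-23/2))) = ½·(-111 − 12 − 301/2) = -547/4.
[PBC] = ½·((3/5)·(-23/2−7) + 4·(7−(-37/15)) + (-7)·(-37/15−(-23/2))) = ½·(-111/10 + 568/15 − 1897/30) = -547/30, so the A-coordinate is (-547/30)/(-547/4) = 2/15.
[APC] = ½·(6·(-37/15−7) + (3/5)·(7−10) + (-7)·(10−(-37/15))) = ½·(-284/5 − 9/5 − 1309/15) = -1094/15, so the B-coordinate is 8/15.
[ABP] = ½·(6·(-23/2−(-37/15)) + 4·(-37/15−10) + (3/5)·(10−(-23/2))) = ½·(-271/5 − 748/15 + 129/10) = -547/12, so the C-coordinate is 1/3.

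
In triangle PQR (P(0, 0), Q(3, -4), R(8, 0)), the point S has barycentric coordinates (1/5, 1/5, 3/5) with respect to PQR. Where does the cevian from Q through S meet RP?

Line QS meets RP where the Q-coordinate vanishes; zeroing S's Q-weight and renormalizing leaves R, P-weights 3/5 : 1/5 → (3/4, 1/4).
So T = (3/4)·R + (1/4)·P = (6, 0).

(6, 0)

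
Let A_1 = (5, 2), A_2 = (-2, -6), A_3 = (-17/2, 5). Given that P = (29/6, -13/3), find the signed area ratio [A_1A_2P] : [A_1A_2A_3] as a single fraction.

-1/3

[A_1A_2A_3] = ½·(5·(-6−5) + (-2)·(5−2) + (-17/2)·(2−(-6))) = ½·(-55 − 6 − 68) = -129/2.
[A_1A_2P] = ½·(5·(-6−(-13/3)) + (-2)·(-13/3−2) + (29/6)·(2−(-6))) = ½·(-25/3 + 38/3 + 116/3) = 43/2, so the ratio is (43/2)/(-129/2) = -1/3.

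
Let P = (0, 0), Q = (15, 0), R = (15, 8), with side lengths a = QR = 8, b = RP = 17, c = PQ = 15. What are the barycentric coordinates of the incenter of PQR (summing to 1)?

(1/5, 17/40, 3/8)

The incenter has barycentric coordinates proportional to the opposite side lengths: (8 : 17 : 15).
Normalizing by 8+17+15 = 40 gives (1/5, 17/40, 3/8).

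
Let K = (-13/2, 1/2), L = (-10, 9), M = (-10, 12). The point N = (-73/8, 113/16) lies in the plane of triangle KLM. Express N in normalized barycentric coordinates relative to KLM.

Signed area of the reference triangle: [KLM] = ½·((-13/2)·(9−12) + (-10)·(12−(1/2)) + (-10)·(1/2−9)) = ½·(39/2 − 115 + 85) = -21/4.
[NLM] = ½·((-73/8)·(9−12) + (-10)·(12−(113/16)) + (-10)·(113/16−9)) = ½·(219/8 − 395/8 + 155/8) = -21/16, so the K-coordinate is (-21/16)/(-21/4) = 1/4.
[KNM] = ½·((-13/2)·(113/16−12) + (-73/8)·(12−(1/2)) + (-10)·(1/2−(113/16))) = ½·(1027/32 − 1679/16 + 525/8) = -231/64, so the L-coordinate is 11/16.
[KLN] = ½·((-13/2)·(9−(113/16)) + (-10)·(113/16−(1/2)) + (-73/8)·(1/2−9)) = ½·(-403/32 − 525/8 + 1241/16) = -21/64, so the M-coordinate is 1/16.

(1/4, 11/16, 1/16)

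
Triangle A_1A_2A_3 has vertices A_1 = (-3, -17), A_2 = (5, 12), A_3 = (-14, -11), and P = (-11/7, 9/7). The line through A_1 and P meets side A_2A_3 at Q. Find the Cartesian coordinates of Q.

(-4/3, 13/3)

Barycentric coordinates of P with respect to A_1A_2A_3: (1/7, 4/7, 2/7).
On side A_2A_3 the A_1-coordinate is zero; dropping P's A_1-weight 1/7 and renormalizing the remaining 4/7 : 2/7 gives weights 2/3, 1/3 on A_2, A_3.
Q = (2/3)·(5, 12) + (1/3)·(-14, -11) = (-4/3, 13/3).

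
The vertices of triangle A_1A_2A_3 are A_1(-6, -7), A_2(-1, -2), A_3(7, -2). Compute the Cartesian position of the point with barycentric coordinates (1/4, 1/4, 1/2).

(7/4, -13/4)

P = (1/4)·A_1 + (1/4)·A_2 + (1/2)·A_3.
x-coordinate: (1/4)·(-6) + (1/4)·(-1) + (1/2)·7 = 7/4.
y-coordinate: (1/4)·(-7) + (1/4)·(-2) + (1/2)·(-2) = -13/4.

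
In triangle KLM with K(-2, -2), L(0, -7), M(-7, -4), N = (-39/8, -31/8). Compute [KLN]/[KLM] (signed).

[KLM] = ½·((-2)·(-7−(-4)) + 0·(-4−(-2)) + (-7)·(-2−(-7))) = ½·(6 + 0 − 35) = -29/2.
[KLN] = ½·((-2)·(-7−(-31/8)) + 0·(-31/8−(-2)) + (-39/8)·(-2−(-7))) = ½·(25/4 + 0 − 195/8) = -145/16, so the ratio is (-145/16)/(-29/2) = 5/8.

5/8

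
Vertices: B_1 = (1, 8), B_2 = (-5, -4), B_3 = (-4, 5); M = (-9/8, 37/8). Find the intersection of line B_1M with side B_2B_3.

Barycentric coordinates of M with respect to B_1B_2B_3: (5/8, 1/4, 1/8).
On side B_2B_3 the B_1-coordinate is zero; dropping M's B_1-weight 5/8 and renormalizing the remaining 1/4 : 1/8 gives weights 2/3, 1/3 on B_2, B_3.
N = (2/3)·(-5, -4) + (1/3)·(-4, 5) = (-14/3, -1).

(-14/3, -1)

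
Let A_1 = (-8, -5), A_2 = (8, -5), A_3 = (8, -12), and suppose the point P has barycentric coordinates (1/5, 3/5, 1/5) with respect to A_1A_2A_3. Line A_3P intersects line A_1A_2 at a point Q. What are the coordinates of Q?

(4, -5)

Line A_3P meets A_1A_2 where the A_3-coordinate vanishes; zeroing P's A_3-weight and renormalizing leaves A_1, A_2-weights 1/5 : 3/5 → (1/4, 3/4).
So Q = (1/4)·A_1 + (3/4)·A_2 = (4, -5).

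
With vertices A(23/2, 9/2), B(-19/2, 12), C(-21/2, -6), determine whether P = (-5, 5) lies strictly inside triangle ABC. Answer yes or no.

yes

Barycentric coordinates of P: (176/771, 737/1542, 151/514).
The three coordinates are positive, positive, positive; a point is interior exactly when all three are positive.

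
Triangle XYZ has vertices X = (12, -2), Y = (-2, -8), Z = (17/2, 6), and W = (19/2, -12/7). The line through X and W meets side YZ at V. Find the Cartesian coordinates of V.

(13/4, -1)

Barycentric coordinates of W with respect to XYZ: (5/7, 1/7, 1/7).
On side YZ the X-coordinate is zero; dropping W's X-weight 5/7 and renormalizing the remaining 1/7 : 1/7 gives weights 1/2, 1/2 on Y, Z.
V = (1/2)·(-2, -8) + (1/2)·(17/2, 6) = (13/4, -1).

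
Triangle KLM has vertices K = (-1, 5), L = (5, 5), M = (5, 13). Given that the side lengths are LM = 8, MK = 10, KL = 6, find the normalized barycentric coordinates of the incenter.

(1/3, 5/12, 1/4)

The incenter has barycentric coordinates proportional to the opposite side lengths: (8 : 10 : 6).
Normalizing by 8+10+6 = 24 gives (1/3, 5/12, 1/4).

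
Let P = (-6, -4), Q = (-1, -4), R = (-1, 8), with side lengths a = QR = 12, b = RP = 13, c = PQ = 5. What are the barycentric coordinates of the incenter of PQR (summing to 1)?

(2/5, 13/30, 1/6)

The incenter has barycentric coordinates proportional to the opposite side lengths: (12 : 13 : 5).
Normalizing by 12+13+5 = 30 gives (2/5, 13/30, 1/6).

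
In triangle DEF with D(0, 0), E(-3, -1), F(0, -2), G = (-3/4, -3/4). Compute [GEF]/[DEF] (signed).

1/2

[DEF] = ½·(0·(-1−(-2)) + (-3)·(-2−0) + 0·(0−(-1))) = ½·(0 + 6 + 0) = 3.
[GEF] = ½·((-3/4)·(-1−(-2)) + (-3)·(-2−(-3/4)) + 0·(-3/4−(-1))) = ½·(-3/4 + 15/4 + 0) = 3/2, so the ratio is (3/2)/3 = 1/2.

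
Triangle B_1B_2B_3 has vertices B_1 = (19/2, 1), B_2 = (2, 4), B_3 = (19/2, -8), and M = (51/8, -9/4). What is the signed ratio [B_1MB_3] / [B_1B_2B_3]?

5/12

[B_1B_2B_3] = ½·((19/2)·(4−(-8)) + 2·(-8−1) + (19/2)·(1−4)) = ½·(114 − 18 − 57/2) = 135/4.
[B_1MB_3] = ½·((19/2)·(-9/4−(-8)) + (51/8)·(-8−1) + (19/2)·(1−(-9/4))) = ½·(437/8 − 459/8 + 247/8) = 225/16, so the ratio is (225/16)/(135/4) = 5/12.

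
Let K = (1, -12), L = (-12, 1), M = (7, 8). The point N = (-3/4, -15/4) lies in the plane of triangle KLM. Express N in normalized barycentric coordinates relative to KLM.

Signed area of the reference triangle: [KLM] = ½·(1·(1−8) + (-12)·(8−(-12)) + 7·(-12−1)) = ½·(-7 − 240 − 91) = -169.
[NLM] = ½·((-3/4)·(1−8) + (-12)·(8−(-15/4)) + 7·(-15/4−1)) = ½·(21/4 − 141 − 133/4) = -169/2, so the K-coordinate is (-169/2)/(-169) = 1/2.
[KNM] = ½·(1·(-15/4−8) + (-3/4)·(8−(-12)) + 7·(-12−(-15/4))) = ½·(-47/4 − 15 − 231/4) = -169/4, so the L-coordinate is 1/4.
[KLN] = ½·(1·(1−(-15/4)) + (-12)·(-15/4−(-12)) + (-3/4)·(-12−1)) = ½·(19/4 − 99 + 39/4) = -169/4, so the M-coordinate is 1/4.
Check: 1/2 + 1/4 + 1/4 = 1.

(1/2, 1/4, 1/4)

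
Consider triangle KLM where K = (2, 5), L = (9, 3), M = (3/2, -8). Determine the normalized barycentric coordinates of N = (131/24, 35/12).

(5/12, 1/2, 1/12)

Signed area of the reference triangle: [KLM] = ½·(2·(3−(-8)) + 9·(-8−5) + (3/2)·(5−3)) = ½·(22 − 117 + 3) = -46.
[NLM] = ½·((131/24)·(3−(-8)) + 9·(-8−(35/12)) + (3/2)·(35/12−3)) = ½·(1441/24 − 393/4 − 1/8) = -115/6, so the K-coordinate is (-115/6)/(-46) = 5/12.
[KNM] = ½·(2·(35/12−(-8)) + (131/24)·(-8−5) + (3/2)·(5−(35/12))) = ½·(131/6 − 1703/24 + 25/8) = -23, so the L-coordinate is 1/2.
[KLN] = ½·(2·(3−(35/12)) + 9·(35/12−5) + (131/24)·(5−3)) = ½·(1/6 − 75/4 + 131/12) = -23/6, so the M-coordinate is 1/12.
Check: 5/12 + 1/2 + 1/12 = 1.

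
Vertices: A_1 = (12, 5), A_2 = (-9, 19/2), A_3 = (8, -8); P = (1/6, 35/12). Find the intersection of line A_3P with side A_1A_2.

(-15/4, 67/8)

Barycentric coordinates of P with respect to A_1A_2A_3: (1/6, 1/2, 1/3).
On side A_1A_2 the A_3-coordinate is zero; dropping P's A_3-weight 1/3 and renormalizing the remaining 1/6 : 1/2 gives weights 1/4, 3/4 on A_1, A_2.
Q = (1/4)·(12, 5) + (3/4)·(-9, 19/2) = (-15/4, 67/8).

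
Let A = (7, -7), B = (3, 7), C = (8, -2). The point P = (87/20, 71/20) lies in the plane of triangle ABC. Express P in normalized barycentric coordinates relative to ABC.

Signed area of the reference triangle: [ABC] = ½·(7·(7−(-2)) + 3·(-2−(-7)) + 8·(-7−7)) = ½·(63 + 15 − 112) = -17.
[PBC] = ½·((87/20)·(7−(-2)) + 3·(-2−(71/20)) + 8·(71/20−7)) = ½·(783/20 − 333/20 − 138/5) = -51/20, so the A-coordinate is (-51/20)/(-17) = 3/20.
[APC] = ½·(7·(71/20−(-2)) + (87/20)·(-2−(-7)) + 8·(-7−(71/20))) = ½·(777/20 + 87/4 − 422/5) = -119/10, so the B-coordinate is 7/10.
[ABP] = ½·(7·(7−(71/20)) + 3·(71/20−(-7)) + (87/20)·(-7−7)) = ½·(483/20 + 633/20 − 609/10) = -51/20, so the C-coordinate is 3/20.

(3/20, 7/10, 3/20)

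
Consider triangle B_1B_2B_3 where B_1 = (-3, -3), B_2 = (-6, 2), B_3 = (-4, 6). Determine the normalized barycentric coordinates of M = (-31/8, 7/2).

Signed area of the reference triangle: [B_1B_2B_3] = ½·((-3)·(2−6) + (-6)·(6−(-3)) + (-4)·(-3−2)) = ½·(12 − 54 + 20) = -11.
[MB_2B_3] = ½·((-31/8)·(2−6) + (-6)·(6−(7/2)) + (-4)·(7/2−2)) = ½·(31/2 − 15 − 6) = -11/4, so the B_1-coordinate is (-11/4)/(-11) = 1/4.
[B_1MB_3] = ½·((-3)·(7/2−6) + (-31/8)·(6−(-3)) + (-4)·(-3−(7/2))) = ½·(15/2 − 279/8 + 26) = -11/16, so the B_2-coordinate is 1/16.
[B_1B_2M] = ½·((-3)·(2−(7/2)) + (-6)·(7/2−(-3)) + (-31/8)·(-3−2)) = ½·(9/2 − 39 + 155/8) = -121/16, so the B_3-coordinate is 11/16.
Check: 1/4 + 1/16 + 11/16 = 1.

(1/4, 1/16, 11/16)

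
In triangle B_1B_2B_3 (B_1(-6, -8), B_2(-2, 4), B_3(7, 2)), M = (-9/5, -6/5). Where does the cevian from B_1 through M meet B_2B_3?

Barycentric coordinates of M with respect to B_1B_2B_3: (2/5, 2/5, 1/5).
On side B_2B_3 the B_1-coordinate is zero; dropping M's B_1-weight 2/5 and renormalizing the remaining 2/5 : 1/5 gives weights 2/3, 1/3 on B_2, B_3.
N = (2/3)·(-2, 4) + (1/3)·(7, 2) = (1, 10/3).

(1, 10/3)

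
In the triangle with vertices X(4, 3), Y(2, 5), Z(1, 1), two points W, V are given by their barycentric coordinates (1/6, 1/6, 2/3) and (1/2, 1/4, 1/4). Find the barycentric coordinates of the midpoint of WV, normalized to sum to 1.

(1/3, 5/24, 11/24)

Since both coordinate triples sum to 1, the midpoint's barycentrics are the componentwise average.
(1/6+1/2)/2 = 1/3; similarly 5/24 and 11/24.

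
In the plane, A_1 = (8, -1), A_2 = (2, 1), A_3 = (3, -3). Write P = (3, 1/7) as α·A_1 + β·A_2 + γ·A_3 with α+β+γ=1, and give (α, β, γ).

Signed area of the reference triangle: [A_1A_2A_3] = ½·(8·(1−(-3)) + 2·(-3−(-1)) + 3·(-1−1)) = ½·(32 − 4 − 6) = 11.
[PA_2A_3] = ½·(3·(1−(-3)) + 2·(-3−(1/7)) + 3·(1/7−1)) = ½·(12 − 44/7 − 18/7) = 11/7, so the A_1-coordinate is (11/7)/11 = 1/7.
[A_1PA_3] = ½·(8·(1/7−(-3)) + 3·(-3−(-1)) + 3·(-1−(1/7))) = ½·(176/7 − 6 − 24/7) = 55/7, so the A_2-coordinate is 5/7.
[A_1A_2P] = ½·(8·(1−(1/7)) + 2·(1/7−(-1)) + 3·(-1−1)) = ½·(48/7 + 16/7 − 6) = 11/7, so the A_3-coordinate is 1/7.

(1/7, 5/7, 1/7)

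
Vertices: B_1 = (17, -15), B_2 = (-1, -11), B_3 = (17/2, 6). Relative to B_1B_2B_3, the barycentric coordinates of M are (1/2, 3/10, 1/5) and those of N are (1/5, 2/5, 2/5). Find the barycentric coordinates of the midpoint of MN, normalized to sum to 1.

Since both coordinate triples sum to 1, the midpoint's barycentrics are the componentwise average.
(1/2+1/5)/2 = 7/20; similarly 7/20 and 3/10.

(7/20, 7/20, 3/10)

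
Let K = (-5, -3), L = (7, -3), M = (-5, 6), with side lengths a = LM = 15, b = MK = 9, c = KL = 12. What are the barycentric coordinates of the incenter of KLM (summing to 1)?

(5/12, 1/4, 1/3)

The incenter has barycentric coordinates proportional to the opposite side lengths: (15 : 9 : 12).
Normalizing by 15+9+12 = 36 gives (5/12, 1/4, 1/3).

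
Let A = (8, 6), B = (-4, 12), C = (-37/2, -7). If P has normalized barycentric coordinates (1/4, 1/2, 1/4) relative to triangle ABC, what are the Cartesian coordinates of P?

P = (1/4)·A + (1/2)·B + (1/4)·C.
x-coordinate: (1/4)·8 + (1/2)·(-4) + (1/4)·(-37/2) = -37/8.
y-coordinate: (1/4)·6 + (1/2)·12 + (1/4)·(-7) = 23/4.

(-37/8, 23/4)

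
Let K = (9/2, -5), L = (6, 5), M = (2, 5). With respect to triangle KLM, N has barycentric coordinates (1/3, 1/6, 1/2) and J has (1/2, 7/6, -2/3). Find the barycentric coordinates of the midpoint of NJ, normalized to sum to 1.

Since both coordinate triples sum to 1, the midpoint's barycentrics are the componentwise average.
(1/3+1/2)/2 = 5/12; similarly 2/3 and -1/12.

(5/12, 2/3, -1/12)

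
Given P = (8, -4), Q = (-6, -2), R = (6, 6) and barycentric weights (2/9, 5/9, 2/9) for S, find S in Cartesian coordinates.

S = (2/9)·P + (5/9)·Q + (2/9)·R.
x-coordinate: (2/9)·8 + (5/9)·(-6) + (2/9)·6 = -2/9.
y-coordinate: (2/9)·(-4) + (5/9)·(-2) + (2/9)·6 = -2/3.

(-2/9, -2/3)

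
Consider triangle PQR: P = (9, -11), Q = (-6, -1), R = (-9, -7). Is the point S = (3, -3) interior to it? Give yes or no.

no

Barycentric coordinates of S: (1/2, 1, -1/2).
The three coordinates are positive, positive, negative; a point is interior exactly when all three are positive.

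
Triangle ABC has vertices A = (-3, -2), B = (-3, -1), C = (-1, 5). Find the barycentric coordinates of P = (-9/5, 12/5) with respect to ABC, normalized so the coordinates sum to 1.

Signed area of the reference triangle: [ABC] = ½·((-3)·(-1−5) + (-3)·(5−(-2)) + (-1)·(-2−(-1))) = ½·(18 − 21 + 1) = -1.
[PBC] = ½·((-9/5)·(-1−5) + (-3)·(5−(12/5)) + (-1)·(12/5−(-1))) = ½·(54/5 − 39/5 − 17/5) = -1/5, so the A-coordinate is (-1/5)/(-1) = 1/5.
[APC] = ½·((-3)·(12/5−5) + (-9/5)·(5−(-2)) + (-1)·(-2−(12/5))) = ½·(39/5 − 63/5 + 22/5) = -1/5, so the B-coordinate is 1/5.
[ABP] = ½·((-3)·(-1−(12/5)) + (-3)·(12/5−(-2)) + (-9/5)·(-2−(-1))) = ½·(51/5 − 66/5 + 9/5) = -3/5, so the C-coordinate is 3/5.

(1/5, 1/5, 3/5)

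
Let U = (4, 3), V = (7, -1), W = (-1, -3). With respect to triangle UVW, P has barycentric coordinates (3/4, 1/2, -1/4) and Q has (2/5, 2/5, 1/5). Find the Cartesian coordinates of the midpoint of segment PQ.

(219/40, 27/20)

Barycentric coordinates of the midpoint are the average: (23/40, 9/20, -1/40).
Converting: (23/40)·U + (9/20)·V + (-1/40)·W = (219/40, 27/20).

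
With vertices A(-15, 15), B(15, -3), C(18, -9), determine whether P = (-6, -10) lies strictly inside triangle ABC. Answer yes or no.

Barycentric coordinates of P: (7/6, -29/6, 14/3).
The three coordinates are positive, negative, positive; a point is interior exactly when all three are positive.

no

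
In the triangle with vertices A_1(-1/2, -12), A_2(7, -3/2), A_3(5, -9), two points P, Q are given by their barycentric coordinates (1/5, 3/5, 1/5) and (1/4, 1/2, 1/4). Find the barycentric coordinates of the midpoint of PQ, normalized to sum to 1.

(9/40, 11/20, 9/40)

Since both coordinate triples sum to 1, the midpoint's barycentrics are the componentwise average.
(1/5+1/4)/2 = 9/40; similarly 11/20 and 9/40.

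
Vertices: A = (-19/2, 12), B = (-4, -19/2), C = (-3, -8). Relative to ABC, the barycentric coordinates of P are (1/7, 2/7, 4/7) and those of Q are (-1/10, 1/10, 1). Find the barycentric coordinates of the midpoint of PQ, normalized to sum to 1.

Since both coordinate triples sum to 1, the midpoint's barycentrics are the componentwise average.
(1/7+-1/10)/2 = 3/140; similarly 27/140 and 11/14.

(3/140, 27/140, 11/14)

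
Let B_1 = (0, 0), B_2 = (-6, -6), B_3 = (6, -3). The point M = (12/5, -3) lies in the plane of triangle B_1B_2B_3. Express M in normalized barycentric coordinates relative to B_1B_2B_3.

Signed area of the reference triangle: [B_1B_2B_3] = ½·(0·(-6−(-3)) + (-6)·(-3−0) + 6·(0−(-6))) = ½·(0 + 18 + 36) = 27.
[MB_2B_3] = ½·((12/5)·(-6−(-3)) + (-6)·(-3−(-3)) + 6·(-3−(-6))) = ½·(-36/5 + 0 + 18) = 27/5, so the B_1-coordinate is (27/5)/27 = 1/5.
[B_1MB_3] = ½·(0·(-3−(-3)) + (12/5)·(-3−0) + 6·(0−(-3))) = ½·(0 − 36/5 + 18) = 27/5, so the B_2-coordinate is 1/5.
[B_1B_2M] = ½·(0·(-6−(-3)) + (-6)·(-3−0) + (12/5)·(0−(-6))) = ½·(0 + 18 + 72/5) = 81/5, so the B_3-coordinate is 3/5.

(1/5, 1/5, 3/5)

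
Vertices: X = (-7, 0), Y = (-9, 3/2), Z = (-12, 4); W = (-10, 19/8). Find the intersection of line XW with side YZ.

(-11, 19/6)

Barycentric coordinates of W with respect to XYZ: (1/4, 1/4, 1/2).
On side YZ the X-coordinate is zero; dropping W's X-weight 1/4 and renormalizing the remaining 1/4 : 1/2 gives weights 1/3, 2/3 on Y, Z.
V = (1/3)·(-9, 3/2) + (2/3)·(-12, 4) = (-11, 19/6).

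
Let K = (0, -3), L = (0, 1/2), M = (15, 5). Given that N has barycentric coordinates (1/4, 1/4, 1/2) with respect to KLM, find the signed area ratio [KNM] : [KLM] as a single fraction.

1/4

The signed ratio [KNM]/[KLM] equals the barycentric coordinate of N at vertex L, which is 1/4.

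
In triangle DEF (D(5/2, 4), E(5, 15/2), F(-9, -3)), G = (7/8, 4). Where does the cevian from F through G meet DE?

(25/6, 19/3)

Barycentric coordinates of G with respect to DEF: (1/4, 1/2, 1/4).
On side DE the F-coordinate is zero; dropping G's F-weight 1/4 and renormalizing the remaining 1/4 : 1/2 gives weights 1/3, 2/3 on D, E.
H = (1/3)·(5/2, 4) + (2/3)·(5, 15/2) = (25/6, 19/3).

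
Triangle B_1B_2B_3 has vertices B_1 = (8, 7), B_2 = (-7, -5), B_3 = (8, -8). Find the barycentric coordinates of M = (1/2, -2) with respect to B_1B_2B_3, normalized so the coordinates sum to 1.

Signed area of the reference triangle: [B_1B_2B_3] = ½·(8·(-5−(-8)) + (-7)·(-8−7) + 8·(7−(-5))) = ½·(24 + 105 + 96) = 225/2.
[MB_2B_3] = ½·((1/2)·(-5−(-8)) + (-7)·(-8−(-2)) + 8·(-2−(-5))) = ½·(3/2 + 42 + 24) = 135/4, so the B_1-coordinate is (135/4)/(225/2) = 3/10.
[B_1MB_3] = ½·(8·(-2−(-8)) + (1/2)·(-8−7) + 8·(7−(-2))) = ½·(48 − 15/2 + 72) = 225/4, so the B_2-coordinate is 1/2.
[B_1B_2M] = ½·(8·(-5−(-2)) + (-7)·(-2−7) + (1/2)·(7−(-5))) = ½·(-24 + 63 + 6) = 45/2, so the B_3-coordinate is 1/5.

(3/10, 1/2, 1/5)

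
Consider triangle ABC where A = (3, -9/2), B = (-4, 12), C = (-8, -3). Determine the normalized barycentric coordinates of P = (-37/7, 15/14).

(1/7, 2/7, 4/7)

Signed area of the reference triangle: [ABC] = ½·(3·(12−(-3)) + (-4)·(-3−(-9/2)) + (-8)·(-9/2−12)) = ½·(45 − 6 + 132) = 171/2.
[PBC] = ½·((-37/7)·(12−(-3)) + (-4)·(-3−(15/14)) + (-8)·(15/14−12)) = ½·(-555/7 + 114/7 + 612/7) = 171/14, so the A-coordinate is (171/14)/(171/2) = 1/7.
[APC] = ½·(3·(15/14−(-3)) + (-37/7)·(-3−(-9/2)) + (-8)·(-9/2−(15/14))) = ½·(171/14 − 111/14 + 312/7) = 171/7, so the B-coordinate is 2/7.
[ABP] = ½·(3·(12−(15/14)) + (-4)·(15/14−(-9/2)) + (-37/7)·(-9/2−12)) = ½·(459/14 − 156/7 + 1221/14) = 342/7, so the C-coordinate is 4/7.
Check: 1/7 + 2/7 + 4/7 = 1.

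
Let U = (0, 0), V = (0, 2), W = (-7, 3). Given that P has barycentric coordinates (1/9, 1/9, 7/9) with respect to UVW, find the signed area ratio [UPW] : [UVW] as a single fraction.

1/9

The signed ratio [UPW]/[UVW] equals the barycentric coordinate of P at vertex V, which is 1/9.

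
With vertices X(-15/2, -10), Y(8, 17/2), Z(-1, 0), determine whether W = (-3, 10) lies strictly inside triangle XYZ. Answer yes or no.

no

Barycentric coordinates of W: (-428/139, -340/139, 907/139).
The three coordinates are negative, negative, positive; a point is interior exactly when all three are positive.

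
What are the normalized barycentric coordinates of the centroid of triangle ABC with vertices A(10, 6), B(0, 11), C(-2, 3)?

(1/3, 1/3, 1/3)

The centroid is the average of the vertices, so each weight is 1/3.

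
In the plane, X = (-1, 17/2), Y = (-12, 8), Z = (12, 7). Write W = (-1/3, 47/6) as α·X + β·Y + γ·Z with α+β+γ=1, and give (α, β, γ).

Signed area of the reference triangle: [XYZ] = ½·((-1)·(8−7) + (-12)·(7−(17/2)) + 12·(17/2−8)) = ½·(-1 + 18 + 6) = 23/2.
[WYZ] = ½·((-1/3)·(8−7) + (-12)·(7−(47/6)) + 12·(47/6−8)) = ½·(-1/3 + 10 − 2) = 23/6, so the X-coordinate is (23/6)/(23/2) = 1/3.
[XWZ] = ½·((-1)·(47/6−7) + (-1/3)·(7−(17/2)) + 12·(17/2−(47/6))) = ½·(-5/6 + 1/2 + 8) = 23/6, so the Y-coordinate is 1/3.
[XYW] = ½·((-1)·(8−(47/6)) + (-12)·(47/6−(17/2)) + (-1/3)·(17/2−8)) = ½·(-1/6 + 8 − 1/6) = 23/6, so the Z-coordinate is 1/3.
Check: 1/3 + 1/3 + 1/3 = 1.

(1/3, 1/3, 1/3)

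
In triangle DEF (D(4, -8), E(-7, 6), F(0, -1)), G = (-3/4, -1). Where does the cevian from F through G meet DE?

(-3/2, -1)

Barycentric coordinates of G with respect to DEF: (1/4, 1/4, 1/2).
On side DE the F-coordinate is zero; dropping G's F-weight 1/2 and renormalizing the remaining 1/4 : 1/4 gives weights 1/2, 1/2 on D, E.
H = (1/2)·(4, -8) + (1/2)·(-7, 6) = (-3/2, -1).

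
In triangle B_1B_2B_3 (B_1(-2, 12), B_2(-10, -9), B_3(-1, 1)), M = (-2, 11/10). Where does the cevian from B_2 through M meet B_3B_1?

Barycentric coordinates of M with respect to B_1B_2B_3: (1/10, 1/10, 4/5).
On side B_3B_1 the B_2-coordinate is zero; dropping M's B_2-weight 1/10 and renormalizing the remaining 4/5 : 1/10 gives weights 8/9, 1/9 on B_3, B_1.
N = (8/9)·(-1, 1) + (1/9)·(-2, 12) = (-10/9, 20/9).

(-10/9, 20/9)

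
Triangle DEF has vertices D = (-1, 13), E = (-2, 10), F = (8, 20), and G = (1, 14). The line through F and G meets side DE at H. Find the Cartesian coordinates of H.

Barycentric coordinates of G with respect to DEF: (1/2, 1/4, 1/4).
On side DE the F-coordinate is zero; dropping G's F-weight 1/4 and renormalizing the remaining 1/2 : 1/4 gives weights 2/3, 1/3 on D, E.
H = (2/3)·(-1, 13) + (1/3)·(-2, 10) = (-4/3, 12).

(-4/3, 12)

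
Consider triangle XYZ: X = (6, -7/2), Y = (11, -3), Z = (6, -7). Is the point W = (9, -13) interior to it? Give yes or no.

Barycentric coordinates of W: (-12/5, 3/5, 14/5).
The three coordinates are negative, positive, positive; a point is interior exactly when all three are positive.

no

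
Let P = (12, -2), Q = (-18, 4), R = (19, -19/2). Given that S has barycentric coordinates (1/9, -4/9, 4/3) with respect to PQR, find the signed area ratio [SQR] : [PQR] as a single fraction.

The signed ratio [SQR]/[PQR] equals the barycentric coordinate of S at vertex P, which is 1/9.

1/9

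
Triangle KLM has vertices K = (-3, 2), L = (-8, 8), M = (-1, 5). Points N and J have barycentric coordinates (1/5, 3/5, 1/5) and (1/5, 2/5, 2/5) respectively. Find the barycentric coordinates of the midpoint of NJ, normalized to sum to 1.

Since both coordinate triples sum to 1, the midpoint's barycentrics are the componentwise average.
(1/5+1/5)/2 = 1/5; similarly 1/2 and 3/10.

(1/5, 1/2, 3/10)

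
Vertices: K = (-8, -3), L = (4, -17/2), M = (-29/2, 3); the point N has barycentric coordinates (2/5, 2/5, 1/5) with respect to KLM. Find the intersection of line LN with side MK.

Line LN meets MK where the L-coordinate vanishes; zeroing N's L-weight and renormalizing leaves M, K-weights 1/5 : 2/5 → (1/3, 2/3).
So J = (1/3)·M + (2/3)·K = (-61/6, -1).

(-61/6, -1)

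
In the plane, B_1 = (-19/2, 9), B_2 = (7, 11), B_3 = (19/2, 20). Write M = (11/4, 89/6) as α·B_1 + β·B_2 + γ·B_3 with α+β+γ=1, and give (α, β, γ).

Signed area of the reference triangle: [B_1B_2B_3] = ½·((-19/2)·(11−20) + 7·(20−9) + (19/2)·(9−11)) = ½·(171/2 + 77 − 19) = 287/4.
[MB_2B_3] = ½·((11/4)·(11−20) + 7·(20−(89/6)) + (19/2)·(89/6−11)) = ½·(-99/4 + 217/6 + 437/12) = 287/12, so the B_1-coordinate is (287/12)/(287/4) = 1/3.
[B_1MB_3] = ½·((-19/2)·(89/6−20) + (11/4)·(20−9) + (19/2)·(9−(89/6))) = ½·(589/12 + 121/4 − 665/12) = 287/24, so the B_2-coordinate is 1/6.
[B_1B_2M] = ½·((-19/2)·(11−(89/6)) + 7·(89/6−9) + (11/4)·(9−11)) = ½·(437/12 + 245/6 − 11/2) = 287/8, so the B_3-coordinate is 1/2.
Check: 1/3 + 1/6 + 1/2 = 1.

(1/3, 1/6, 1/2)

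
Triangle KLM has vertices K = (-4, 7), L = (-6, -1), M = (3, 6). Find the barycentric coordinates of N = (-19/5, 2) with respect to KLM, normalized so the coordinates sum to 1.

(1/5, 3/5, 1/5)

Signed area of the reference triangle: [KLM] = ½·((-4)·(-1−6) + (-6)·(6−7) + 3·(7−(-1))) = ½·(28 + 6 + 24) = 29.
[NLM] = ½·((-19/5)·(-1−6) + (-6)·(6−2) + 3·(2−(-1))) = ½·(133/5 − 24 + 9) = 29/5, so the K-coordinate is (29/5)/29 = 1/5.
[KNM] = ½·((-4)·(2−6) + (-19/5)·(6−7) + 3·(7−2)) = ½·(16 + 19/5 + 15) = 87/5, so the L-coordinate is 3/5.
[KLN] = ½·((-4)·(-1−2) + (-6)·(2−7) + (-19/5)·(7−(-1))) = ½·(12 + 30 − 152/5) = 29/5, so the M-coordinate is 1/5.
Check: 1/5 + 3/5 + 1/5 = 1.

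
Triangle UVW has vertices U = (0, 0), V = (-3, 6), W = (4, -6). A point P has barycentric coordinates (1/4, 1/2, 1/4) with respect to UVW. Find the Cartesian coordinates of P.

(-1/2, 3/2)

P = (1/4)·U + (1/2)·V + (1/4)·W.
x-coordinate: (1/4)·0 + (1/2)·(-3) + (1/4)·4 = -1/2.
y-coordinate: (1/4)·0 + (1/2)·6 + (1/4)·(-6) = 3/2.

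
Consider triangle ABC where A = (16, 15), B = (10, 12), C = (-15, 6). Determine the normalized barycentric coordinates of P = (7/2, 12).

Signed area of the reference triangle: [ABC] = ½·(16·(12−6) + 10·(6−15) + (-15)·(15−12)) = ½·(96 − 90 − 45) = -39/2.
[PBC] = ½·((7/2)·(12−6) + 10·(6−12) + (-15)·(12−12)) = ½·(21 − 60 + 0) = -39/2, so the A-coordinate is (-39/2)/(-39/2) = 1.
[APC] = ½·(16·(12−6) + (7/2)·(6−15) + (-15)·(15−12)) = ½·(96 − 63/2 − 45) = 39/4, so the B-coordinate is -1/2.
[ABP] = ½·(16·(12−12) + 10·(12−15) + (7/2)·(15−12)) = ½·(0 − 30 + 21/2) = -39/4, so the C-coordinate is 1/2.

(1, -1/2, 1/2)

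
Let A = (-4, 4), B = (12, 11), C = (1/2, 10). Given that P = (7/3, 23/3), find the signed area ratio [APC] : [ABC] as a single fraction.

[ABC] = ½·((-4)·(11−10) + 12·(10−4) + (1/2)·(4−11)) = ½·(-4 + 72 − 7/2) = 129/4.
[APC] = ½·((-4)·(23/3−10) + (7/3)·(10−4) + (1/2)·(4−(23/3))) = ½·(28/3 + 14 − 11/6) = 43/4, so the ratio is (43/4)/(129/4) = 1/3.

1/3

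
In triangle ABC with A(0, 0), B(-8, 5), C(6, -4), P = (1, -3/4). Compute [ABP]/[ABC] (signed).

1/2

[ABC] = ½·(0·(5−(-4)) + (-8)·(-4−0) + 6·(0−5)) = ½·(0 + 32 − 30) = 1.
[ABP] = ½·(0·(5−(-3/4)) + (-8)·(-3/4−0) + 1·(0−5)) = ½·(0 + 6 − 5) = 1/2, so the ratio is (1/2)/1 = 1/2.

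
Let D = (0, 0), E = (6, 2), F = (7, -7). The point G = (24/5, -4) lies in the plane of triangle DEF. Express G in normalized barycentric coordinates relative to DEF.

(3/10, 1/10, 3/5)

Signed area of the reference triangle: [DEF] = ½·(0·(2−(-7)) + 6·(-7−0) + 7·(0−2)) = ½·(0 − 42 − 14) = -28.
[GEF] = ½·((24/5)·(2−(-7)) + 6·(-7−(-4)) + 7·(-4−2)) = ½·(216/5 − 18 − 42) = -42/5, so the D-coordinate is (-42/5)/(-28) = 3/10.
[DGF] = ½·(0·(-4−(-7)) + (24/5)·(-7−0) + 7·(0−(-4))) = ½·(0 − 168/5 + 28) = -14/5, so the E-coordinate is 1/10.
[DEG] = ½·(0·(2−(-4)) + 6·(-4−0) + (24/5)·(0−2)) = ½·(0 − 24 − 48/5) = -84/5, so the F-coordinate is 3/5.
Check: 3/10 + 1/10 + 3/5 = 1.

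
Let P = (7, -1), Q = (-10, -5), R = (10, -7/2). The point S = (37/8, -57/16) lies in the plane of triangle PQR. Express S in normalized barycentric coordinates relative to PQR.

(1/8, 1/4, 5/8)

Signed area of the reference triangle: [PQR] = ½·(7·(-5−(-7/2)) + (-10)·(-7/2−(-1)) + 10·(-1−(-5))) = ½·(-21/2 + 25 + 40) = 109/4.
[SQR] = ½·((37/8)·(-5−(-7/2)) + (-10)·(-7/2−(-57/16)) + 10·(-57/16−(-5))) = ½·(-111/16 − 5/8 + 115/8) = 109/32, so the P-coordinate is (109/32)/(109/4) = 1/8.
[PSR] = ½·(7·(-57/16−(-7/2)) + (37/8)·(-7/2−(-1)) + 10·(-1−(-57/16))) = ½·(-7/16 − 185/16 + 205/8) = 109/16, so the Q-coordinate is 1/4.
[PQS] = ½·(7·(-5−(-57/16)) + (-10)·(-57/16−(-1)) + (37/8)·(-1−(-5))) = ½·(-161/16 + 205/8 + 37/2) = 545/32, so the R-coordinate is 5/8.
Check: 1/8 + 1/4 + 5/8 = 1.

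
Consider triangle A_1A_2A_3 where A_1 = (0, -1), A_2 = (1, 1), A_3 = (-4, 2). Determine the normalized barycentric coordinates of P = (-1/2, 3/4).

(1/4, 1/2, 1/4)

Signed area of the reference triangle: [A_1A_2A_3] = ½·(0·(1−2) + 1·(2−(-1)) + (-4)·(-1−1)) = ½·(0 + 3 + 8) = 11/2.
[PA_2A_3] = ½·((-1/2)·(1−2) + 1·(2−(3/4)) + (-4)·(3/4−1)) = ½·(1/2 + 5/4 + 1) = 11/8, so the A_1-coordinate is (11/8)/(11/2) = 1/4.
[A_1PA_3] = ½·(0·(3/4−2) + (-1/2)·(2−(-1)) + (-4)·(-1−(3/4))) = ½·(0 − 3/2 + 7) = 11/4, so the A_2-coordinate is 1/2.
[A_1A_2P] = ½·(0·(1−(3/4)) + 1·(3/4−(-1)) + (-1/2)·(-1−1)) = ½·(0 + 7/4 + 1) = 11/8, so the A_3-coordinate is 1/4.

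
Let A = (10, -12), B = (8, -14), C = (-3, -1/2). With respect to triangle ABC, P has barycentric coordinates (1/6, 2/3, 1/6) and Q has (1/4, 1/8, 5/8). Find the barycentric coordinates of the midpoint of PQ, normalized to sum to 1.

(5/24, 19/48, 19/48)

Since both coordinate triples sum to 1, the midpoint's barycentrics are the componentwise average.
(1/6+1/4)/2 = 5/24; similarly 19/48 and 19/48.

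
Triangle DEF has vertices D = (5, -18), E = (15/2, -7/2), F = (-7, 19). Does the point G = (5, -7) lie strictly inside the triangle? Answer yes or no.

yes

Barycentric coordinates of G: (214/533, 264/533, 55/533).
The three coordinates are positive, positive, positive; a point is interior exactly when all three are positive.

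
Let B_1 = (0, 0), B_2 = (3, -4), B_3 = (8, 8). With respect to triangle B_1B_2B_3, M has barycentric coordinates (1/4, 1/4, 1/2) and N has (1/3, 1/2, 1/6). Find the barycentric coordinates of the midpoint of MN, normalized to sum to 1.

Since both coordinate triples sum to 1, the midpoint's barycentrics are the componentwise average.
(1/4+1/3)/2 = 7/24; similarly 3/8 and 1/3.

(7/24, 3/8, 1/3)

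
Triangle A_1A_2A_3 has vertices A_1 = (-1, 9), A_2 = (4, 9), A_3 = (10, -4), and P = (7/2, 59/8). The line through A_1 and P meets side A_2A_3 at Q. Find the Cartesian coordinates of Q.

(5, 41/6)

Barycentric coordinates of P with respect to A_1A_2A_3: (1/4, 5/8, 1/8).
On side A_2A_3 the A_1-coordinate is zero; dropping P's A_1-weight 1/4 and renormalizing the remaining 5/8 : 1/8 gives weights 5/6, 1/6 on A_2, A_3.
Q = (5/6)·(4, 9) + (1/6)·(10, -4) = (5, 41/6).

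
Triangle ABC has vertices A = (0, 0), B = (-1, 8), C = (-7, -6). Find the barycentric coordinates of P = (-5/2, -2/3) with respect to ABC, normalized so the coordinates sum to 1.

(1/2, 1/6, 1/3)

Signed area of the reference triangle: [ABC] = ½·(0·(8−(-6)) + (-1)·(-6−0) + (-7)·(0−8)) = ½·(0 + 6 + 56) = 31.
[PBC] = ½·((-5/2)·(8−(-6)) + (-1)·(-6−(-2/3)) + (-7)·(-2/3−8)) = ½·(-35 + 16/3 + 182/3) = 31/2, so the A-coordinate is (31/2)/31 = 1/2.
[APC] = ½·(0·(-2/3−(-6)) + (-5/2)·(-6−0) + (-7)·(0−(-2/3))) = ½·(0 + 15 − 14/3) = 31/6, so the B-coordinate is 1/6.
[ABP] = ½·(0·(8−(-2/3)) + (-1)·(-2/3−0) + (-5/2)·(0−8)) = ½·(0 + 2/3 + 20) = 31/3, so the C-coordinate is 1/3.
Check: 1/2 + 1/6 + 1/3 = 1.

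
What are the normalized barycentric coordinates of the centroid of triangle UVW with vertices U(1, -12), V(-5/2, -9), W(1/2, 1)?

(1/3, 1/3, 1/3)

The centroid is the average of the vertices, so each weight is 1/3.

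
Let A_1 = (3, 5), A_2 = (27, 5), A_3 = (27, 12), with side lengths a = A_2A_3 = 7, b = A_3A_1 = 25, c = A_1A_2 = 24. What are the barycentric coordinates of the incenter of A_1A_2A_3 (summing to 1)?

(1/8, 25/56, 3/7)

The incenter has barycentric coordinates proportional to the opposite side lengths: (7 : 25 : 24).
Normalizing by 7+25+24 = 56 gives (1/8, 25/56, 3/7).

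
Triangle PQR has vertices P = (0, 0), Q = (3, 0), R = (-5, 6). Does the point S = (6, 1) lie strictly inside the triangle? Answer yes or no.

Barycentric coordinates of S: (-13/9, 41/18, 1/6).
The three coordinates are negative, positive, positive; a point is interior exactly when all three are positive.

no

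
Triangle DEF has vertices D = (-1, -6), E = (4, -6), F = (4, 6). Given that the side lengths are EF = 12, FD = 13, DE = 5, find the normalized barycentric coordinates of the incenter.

(2/5, 13/30, 1/6)

The incenter has barycentric coordinates proportional to the opposite side lengths: (12 : 13 : 5).
Normalizing by 12+13+5 = 30 gives (2/5, 13/30, 1/6).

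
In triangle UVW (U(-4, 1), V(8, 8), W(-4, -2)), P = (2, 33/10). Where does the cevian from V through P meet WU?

Barycentric coordinates of P with respect to UVW: (1/10, 1/2, 2/5).
On side WU the V-coordinate is zero; dropping P's V-weight 1/2 and renormalizing the remaining 2/5 : 1/10 gives weights 4/5, 1/5 on W, U.
Q = (4/5)·(-4, -2) + (1/5)·(-4, 1) = (-4, -7/5).

(-4, -7/5)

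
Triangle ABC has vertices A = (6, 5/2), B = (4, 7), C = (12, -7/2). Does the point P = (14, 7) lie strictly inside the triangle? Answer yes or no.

no

Barycentric coordinates of P: (-7, 5, 3).
The three coordinates are negative, positive, positive; a point is interior exactly when all three are positive.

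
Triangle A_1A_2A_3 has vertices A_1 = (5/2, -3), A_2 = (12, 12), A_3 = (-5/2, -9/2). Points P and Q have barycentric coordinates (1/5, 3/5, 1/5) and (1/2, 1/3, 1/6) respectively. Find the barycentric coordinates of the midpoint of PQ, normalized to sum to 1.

Since both coordinate triples sum to 1, the midpoint's barycentrics are the componentwise average.
(1/5+1/2)/2 = 7/20; similarly 7/15 and 11/60.

(7/20, 7/15, 11/60)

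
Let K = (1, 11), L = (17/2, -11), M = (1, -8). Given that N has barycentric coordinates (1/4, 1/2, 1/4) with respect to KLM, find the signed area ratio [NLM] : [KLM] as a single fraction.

1/4

The signed ratio [NLM]/[KLM] equals the barycentric coordinate of N at vertex K, which is 1/4.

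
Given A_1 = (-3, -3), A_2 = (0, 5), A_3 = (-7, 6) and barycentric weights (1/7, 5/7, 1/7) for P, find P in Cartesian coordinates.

(-10/7, 4)

P = (1/7)·A_1 + (5/7)·A_2 + (1/7)·A_3.
x-coordinate: (1/7)·(-3) + (5/7)·0 + (1/7)·(-7) = -10/7.
y-coordinate: (1/7)·(-3) + (5/7)·5 + (1/7)·6 = 4.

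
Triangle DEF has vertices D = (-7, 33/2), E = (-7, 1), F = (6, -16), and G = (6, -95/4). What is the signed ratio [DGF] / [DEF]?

1/2

[DEF] = ½·((-7)·(1−(-16)) + (-7)·(-16−(33/2)) + 6·(33/2−1)) = ½·(-119 + 455/2 + 93) = 403/4.
[DGF] = ½·((-7)·(-95/4−(-16)) + 6·(-16−(33/2)) + 6·(33/2−(-95/4))) = ½·(217/4 − 195 + 483/2) = 403/8, so the ratio is (403/8)/(403/4) = 1/2.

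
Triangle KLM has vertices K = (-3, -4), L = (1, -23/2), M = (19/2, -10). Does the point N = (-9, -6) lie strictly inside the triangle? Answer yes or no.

no

Barycentric coordinates of N: (247/279, 244/279, -212/279).
The three coordinates are positive, positive, negative; a point is interior exactly when all three are positive.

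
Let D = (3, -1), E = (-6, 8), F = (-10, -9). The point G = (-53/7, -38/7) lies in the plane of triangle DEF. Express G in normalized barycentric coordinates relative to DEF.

Signed area of the reference triangle: [DEF] = ½·(3·(8−(-9)) + (-6)·(-9−(-1)) + (-10)·(-1−8)) = ½·(51 + 48 + 90) = 189/2.
[GEF] = ½·((-53/7)·(8−(-9)) + (-6)·(-9−(-38/7)) + (-10)·(-38/7−8)) = ½·(-901/7 + 150/7 + 940/7) = 27/2, so the D-coordinate is (27/2)/(189/2) = 1/7.
[DGF] = ½·(3·(-38/7−(-9)) + (-53/7)·(-9−(-1)) + (-10)·(-1−(-38/7))) = ½·(75/7 + 424/7 − 310/7) = 27/2, so the E-coordinate is 1/7.
[DEG] = ½·(3·(8−(-38/7)) + (-6)·(-38/7−(-1)) + (-53/7)·(-1−8)) = ½·(282/7 + 186/7 + 477/7) = 135/2, so the F-coordinate is 5/7.
Check: 1/7 + 1/7 + 5/7 = 1.

(1/7, 1/7, 5/7)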